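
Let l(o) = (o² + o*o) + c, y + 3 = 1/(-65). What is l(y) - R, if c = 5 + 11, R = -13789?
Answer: 58402957/4225 ≈ 13823.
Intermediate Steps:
y = -196/65 (y = -3 + 1/(-65) = -3 - 1/65 = -196/65 ≈ -3.0154)
c = 16
l(o) = 16 + 2*o² (l(o) = (o² + o*o) + 16 = (o² + o²) + 16 = 2*o² + 16 = 16 + 2*o²)
l(y) - R = (16 + 2*(-196/65)²) - 1*(-13789) = (16 + 2*(38416/4225)) + 13789 = (16 + 76832/4225) + 13789 = 144432/4225 + 13789 = 58402957/4225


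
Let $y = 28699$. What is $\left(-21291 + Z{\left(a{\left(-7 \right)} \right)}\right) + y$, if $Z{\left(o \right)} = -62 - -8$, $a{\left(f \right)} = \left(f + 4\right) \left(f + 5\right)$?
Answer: $7354$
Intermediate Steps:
$a{\left(f \right)} = \left(4 + f\right) \left(5 + f\right)$
$Z{\left(o \right)} = -54$ ($Z{\left(o \right)} = -62 + 8 = -54$)
$\left(-21291 + Z{\left(a{\left(-7 \right)} \right)}\right) + y = \left(-21291 - 54\right) + 28699 = -21345 + 28699 = 7354$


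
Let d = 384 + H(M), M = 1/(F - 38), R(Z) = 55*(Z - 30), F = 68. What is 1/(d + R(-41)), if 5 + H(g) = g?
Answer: -30/105779 ≈ -0.00028361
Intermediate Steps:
R(Z) = -1650 + 55*Z (R(Z) = 55*(-30 + Z) = -1650 + 55*Z)
M = 1/30 (M = 1/(68 - 38) = 1/30 ≈ 0.033333)
H(g) = -5 + g
d = 11371/30 (d = 384 + (-5 + 1/30) = 384 - 149/30 = 11371/30 ≈ 379.03)
1/(d + R(-41)) = 1/(11371/30 + (-1650 + 55*(-41))) = 1/(11371/30 + (-1650 - 2255)) = 1/(11371/30 - 3905) = 1/(-105779/30) = -30/105779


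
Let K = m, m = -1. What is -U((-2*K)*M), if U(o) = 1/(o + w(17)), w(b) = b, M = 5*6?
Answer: -1/77 ≈ -0.012987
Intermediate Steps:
M = 30
K = -1
U(o) = 1/(17 + o) (U(o) = 1/(o + 17) = 1/(17 + o))
-U((-2*K)*M) = -1/(17 - 2*(-1)*30) = -1/(17 + 2*30) = -1/(17 + 60) = -1/77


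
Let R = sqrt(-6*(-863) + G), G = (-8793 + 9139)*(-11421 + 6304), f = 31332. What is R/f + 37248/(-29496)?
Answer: -1552/1229 + I*sqrt(441326)/15666 ≈ -1.2628 + 0.042405*I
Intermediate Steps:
G = -1770482 (G = 346*(-5117) = -1770482)
R = 2*I*sqrt(441326) (R = sqrt(-6*(-863) - 1770482) = sqrt(5178 - 1770482) = sqrt(-1765304) = 2*I*sqrt(441326) ≈ 1328.6*I)
R/f + 37248/(-29496) = (2*I*sqrt(441326))/31332 + 37248/(-29496) = (2*I*sqrt(441326))*(1/31332) + 37248*(-1/29496) = I*sqrt(441326)/15666 - 1552/1229 = -1552/1229 + I*sqrt(441326)/15666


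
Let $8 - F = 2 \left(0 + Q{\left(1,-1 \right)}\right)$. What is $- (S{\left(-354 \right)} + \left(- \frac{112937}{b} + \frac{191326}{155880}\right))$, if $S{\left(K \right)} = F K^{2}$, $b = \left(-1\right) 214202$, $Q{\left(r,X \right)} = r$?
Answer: $- \frac{6276430370636093}{8347451940} \approx -7.519 \cdot 10^{5}$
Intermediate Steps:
$b = -214202$
$F = 6$ ($F = 8 - 2 \left(0 + 1\right) = 8 - 2 \cdot 1 = 8 - 2 = 6$)
$S{\left(K \right)} = 6 K^{2}$
$- (S{\left(-354 \right)} + \left(- \frac{112937}{b} + \frac{191326}{155880}\right)) = - (6 \left(-354\right)^{2} + \left(- \frac{112937}{-214202} + \frac{191326}{155880}\right)) = - (6 \cdot 125316 + \left(\left(-112937\right) \left(- \frac{1}{214202}\right) + 191326 \cdot \frac{1}{155880}\right)) = - (751896 + \left(\frac{112937}{214202} + \frac{95663}{77940}\right)) = - (751896 + \frac{14646757853}{8347451940}) = \left(-1\right) \frac{6276430370636093}{8347451940} = - \frac{6276430370636093}{8347451940}$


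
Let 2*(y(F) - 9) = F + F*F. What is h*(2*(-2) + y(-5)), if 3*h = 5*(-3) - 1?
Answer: -80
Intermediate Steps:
y(F) = 9 + F/2 + F²/2 (y(F) = 9 + (F + F*F)/2 = 9 + (F + F²)/2 = 9 + (F/2 + F²/2) = 9 + F/2 + F²/2)
h = -16/3 (h = (5*(-3) - 1)/3 = (-15 - 1)/3 = (⅓)*(-16) = -16/3 ≈ -5.3333)
h*(2*(-2) + y(-5)) = -16*(2*(-2) + (9 + (½)*(-5) + (½)*(-5)²))/3 = -16*(-4 + (9 - 5/2 + (½)*25))/3 = -16*(-4 + (9 - 5/2 + 25/2))/3 = -16*(-4 + 19)/3 = -16/3*15 = -80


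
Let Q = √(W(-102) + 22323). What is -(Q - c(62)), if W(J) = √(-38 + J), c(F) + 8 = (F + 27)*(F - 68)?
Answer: -542 - √(22323 + 2*I*√35) ≈ -691.41 - 0.039597*I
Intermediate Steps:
c(F) = -8 + (-68 + F)*(27 + F) (c(F) = -8 + (F + 27)*(F - 68) = -8 + (27 + F)*(-68 + F) = -8 + (-68 + F)*(27 + F))
Q = √(22323 + 2*I*√35) (Q = √(√(-38 - 102) + 22323) = √(√(-140) + 22323) = √(2*I*√35 + 22323) = √(22323 + 2*I*√35) ≈ 149.41 + 0.0396*I)
-(Q - c(62)) = -(√(22323 + 2*I*√35) - (-1844 + 62² - 41*62)) = -(√(22323 + 2*I*√35) - (-1844 + 3844 - 2542)) = -(√(22323 + 2*I*√35) - 1*(-542)) = -(√(22323 + 2*I*√35) + 542) = -(542 + √(22323 + 2*I*√35)) = -542 - √(22323 + 2*I*√35)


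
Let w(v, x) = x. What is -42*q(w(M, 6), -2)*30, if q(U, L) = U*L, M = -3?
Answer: 15120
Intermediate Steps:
q(U, L) = L*U
-42*q(w(M, 6), -2)*30 = -(-84)*6*30 = -42*(-12)*30 = 504*30 = 15120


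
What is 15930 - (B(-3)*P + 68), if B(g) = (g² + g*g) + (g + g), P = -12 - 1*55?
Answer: 16666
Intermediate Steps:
P = -67 (P = -12 - 55 = -67)
B(g) = 2*g + 2*g² (B(g) = (g² + g²) + 2*g = 2*g² + 2*g = 2*g + 2*g²)
15930 - (B(-3)*P + 68) = 15930 - ((2*(-3)*(1 - 3))*(-67) + 68) = 15930 - ((2*(-3)*(-2))*(-67) + 68) = 15930 - (12*(-67) + 68) = 15930 - (-804 + 68) = 15930 - 1*(-736) = 15930 + 736 = 16666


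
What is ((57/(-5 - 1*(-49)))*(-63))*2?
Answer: -3591/22 ≈ -163.23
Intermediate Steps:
((57/(-5 - 1*(-49)))*(-63))*2 = ((57/(-5 + 49))*(-63))*2 = ((57/44)*(-63))*2 = -3591/44*2 = -3591/22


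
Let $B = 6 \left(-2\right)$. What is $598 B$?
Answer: $-7176$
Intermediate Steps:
$B = -12$
$598 B = 598 \left(-12\right) = -7176$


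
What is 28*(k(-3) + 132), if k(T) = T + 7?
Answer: 3808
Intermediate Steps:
k(T) = 7 + T
28*(k(-3) + 132) = 28*((7 - 3) + 132) = 28*(4 + 132) = 28*136 = 3808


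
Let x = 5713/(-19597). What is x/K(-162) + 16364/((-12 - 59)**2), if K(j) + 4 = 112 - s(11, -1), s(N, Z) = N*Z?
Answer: 38132752419/11755828763 ≈ 3.2437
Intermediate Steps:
x = -5713/19597 (x = 5713*(-1/19597) = -5713/19597 ≈ -0.29152)
K(j) = 119 (K(j) = -4 + (112 - 11*(-1)) = -4 + (112 - 1*(-11)) = -4 + (112 + 11) = -4 + 123 = 119)
x/K(-162) + 16364/((-12 - 59)**2) = -5713/19597/119 + 16364/((-12 - 59)**2) = -5713/19597*1/119 + 16364/((-71)**2) = -5713/2332043 + 16364/5041 = 38132752419/11755828763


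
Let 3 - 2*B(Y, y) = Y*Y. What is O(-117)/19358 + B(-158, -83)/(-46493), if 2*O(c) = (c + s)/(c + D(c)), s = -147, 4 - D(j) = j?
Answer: 120031625/450005747 ≈ 0.26673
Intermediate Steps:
B(Y, y) = 3/2 - Y²/2 (B(Y, y) = 3/2 - Y*Y/2 = 3/2 - Y²/2)
D(j) = 4 - j
O(c) = -147/8 + c/8 (O(c) = ((c - 147)/(c + (4 - c)))/2 = ((-147 + c)/4)/2 = ((-147 + c)*(¼))/2 = (-147/4 + c/4)/2 = -147/8 + c/8)
O(-117)/19358 + B(-158, -83)/(-46493) = (-147/8 + (⅛)*(-117))/19358 + (3/2 - ½*(-158)²)/(-46493) = (-147/8 - 117/8)*(1/19358) + (3/2 - ½*24964)*(-1/46493) = -33*1/19358 + (3/2 - 12482)*(-1/46493) = -33/19358 - 24961/2*(-1/46493) = -33/19358 + 24961/92986 = 120031625/450005747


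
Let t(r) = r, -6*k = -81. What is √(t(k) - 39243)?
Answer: I*√156918/2 ≈ 198.06*I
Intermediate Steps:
k = 27/2 (k = -⅙*(-81) = 27/2 ≈ 13.500)
√(t(k) - 39243) = √(27/2 - 39243) = √(-78459/2) = I*√156918/2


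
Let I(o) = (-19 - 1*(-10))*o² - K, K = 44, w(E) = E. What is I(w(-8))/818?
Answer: -310/409 ≈ -0.75795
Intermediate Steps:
I(o) = -44 - 9*o² (I(o) = (-19 - 1*(-10))*o² - 1*44 = (-19 + 10)*o² - 44 = -9*o² - 44 = -44 - 9*o²)
I(w(-8))/818 = (-44 - 9*(-8)²)/818 = (-44 - 9*64)*(1/818) = (-44 - 576)*(1/818) = -620*1/818 = -310/409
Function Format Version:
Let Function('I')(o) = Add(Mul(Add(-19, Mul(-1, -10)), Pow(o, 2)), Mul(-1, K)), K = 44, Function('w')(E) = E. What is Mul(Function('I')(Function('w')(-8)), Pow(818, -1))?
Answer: Rational(-310, 409) ≈ -0.75795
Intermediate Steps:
Function('I')(o) = Add(-44, Mul(-9, Pow(o, 2))) (Function('I')(o) = Add(Mul(Add(-19, Mul(-1, -10)), Pow(o, 2)), Mul(-1, 44)) = Add(Mul(Add(-19, 10), Pow(o, 2)), -44) = Add(Mul(-9, Pow(o, 2)), -44) = Add(-44, Mul(-9, Pow(o, 2))))
Mul(Function('I')(Function('w')(-8)), Pow(818, -1)) = Mul(Add(-44, Mul(-9, Pow(-8, 2))), Pow(818, -1)) = Mul(Add(-44, Mul(-9, 64)), Rational(1, 818)) = Mul(Add(-44, -576), Rational(1, 818)) = Mul(-620, Rational(1, 818)) = Rational(-310, 409)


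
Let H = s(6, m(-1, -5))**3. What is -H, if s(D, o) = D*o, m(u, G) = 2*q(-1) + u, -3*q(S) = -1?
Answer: 8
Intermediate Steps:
q(S) = 1/3 (q(S) = -1/3*(-1) = 1/3)
m(u, G) = 2/3 + u (m(u, G) = 2*(1/3) + u = 2/3 + u)
H = -8 (H = (6*(2/3 - 1))**3 = (6*(-1/3))**3 = (-2)**3 = -8)
-H = -1*(-8) = 8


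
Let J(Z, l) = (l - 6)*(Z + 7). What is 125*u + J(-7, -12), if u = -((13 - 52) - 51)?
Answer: 11250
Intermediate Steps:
u = 90 (u = -(-39 - 51) = -1*(-90) = 90)
J(Z, l) = (-6 + l)*(7 + Z)
125*u + J(-7, -12) = 125*90 + (-42 - 6*(-7) + 7*(-12) - 7*(-12)) = 11250 + (-42 + 42 - 84 + 84) = 11250 + 0 = 11250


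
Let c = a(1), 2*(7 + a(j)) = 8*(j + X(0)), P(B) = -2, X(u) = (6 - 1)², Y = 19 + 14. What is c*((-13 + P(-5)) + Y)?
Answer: 1746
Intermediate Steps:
Y = 33
X(u) = 25 (X(u) = 5² = 25)
a(j) = 93 + 4*j (a(j) = -7 + (8*(j + 25))/2 = -7 + (8*(25 + j))/2 = -7 + (200 + 8*j)/2 = -7 + (100 + 4*j) = 93 + 4*j)
c = 97 (c = 93 + 4*1 = 93 + 4 = 97)
c*((-13 + P(-5)) + Y) = 97*((-13 - 2) + 33) = 97*(-15 + 33) = 97*18 = 1746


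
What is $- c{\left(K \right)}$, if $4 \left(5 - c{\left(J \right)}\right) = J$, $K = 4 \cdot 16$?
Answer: $11$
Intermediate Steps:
$K = 64$
$c{\left(J \right)} = 5 - \frac{J}{4}$
$- c{\left(K \right)} = - (5 - 16) = \left(-1\right) \left(-11\right) = 11$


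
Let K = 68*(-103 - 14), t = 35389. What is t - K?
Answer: 43345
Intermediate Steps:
K = -7956 (K = 68*(-117) = -7956)
t - K = 35389 - 1*(-7956) = 35389 + 7956 = 43345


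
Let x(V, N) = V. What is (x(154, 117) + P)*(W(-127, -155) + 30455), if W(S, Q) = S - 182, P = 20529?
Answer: 623509718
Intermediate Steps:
W(S, Q) = -182 + S
(x(154, 117) + P)*(W(-127, -155) + 30455) = (154 + 20529)*((-182 - 127) + 30455) = 20683*(-309 + 30455) = 20683*30146 = 623509718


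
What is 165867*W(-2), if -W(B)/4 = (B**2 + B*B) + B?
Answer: -3980808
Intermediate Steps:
W(B) = -8*B**2 - 4*B (W(B) = -4*((B**2 + B*B) + B) = -4*((B**2 + B**2) + B) = -4*(2*B**2 + B) = -4*(B + 2*B**2) = -8*B**2 - 4*B)
165867*W(-2) = 165867*(-4*(-2)*(1 + 2*(-2))) = 165867*(-4*(-2)*(1 - 4)) = 165867*(-4*(-2)*(-3)) = 165867*(-24) = -3980808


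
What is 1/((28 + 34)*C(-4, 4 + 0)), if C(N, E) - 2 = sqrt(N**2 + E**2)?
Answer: -1/868 + sqrt(2)/434 ≈ 0.0021065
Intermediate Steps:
C(N, E) = 2 + sqrt(E**2 + N**2) (C(N, E) = 2 + sqrt(N**2 + E**2) = 2 + sqrt(E**2 + N**2))
1/((28 + 34)*C(-4, 4 + 0)) = 1/((28 + 34)*(2 + sqrt((4 + 0)**2 + (-4)**2))) = 1/(62*(2 + sqrt(4**2 + 16))) = 1/(62*(2 + sqrt(16 + 16))) = 1/(62*(2 + sqrt(32))) = 1/(62*(2 + 4*sqrt(2))) = 1/(124 + 248*sqrt(2))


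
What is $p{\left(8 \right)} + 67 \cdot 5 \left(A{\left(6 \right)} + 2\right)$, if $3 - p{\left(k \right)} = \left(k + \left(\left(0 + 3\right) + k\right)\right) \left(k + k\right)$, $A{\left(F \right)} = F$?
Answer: $2379$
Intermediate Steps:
$p{\left(k \right)} = 3 - 2 k \left(3 + 2 k\right)$ ($p{\left(k \right)} = 3 - \left(k + \left(\left(0 + 3\right) + k\right)\right) \left(k + k\right) = 3 - \left(k + \left(3 + k\right)\right) 2 k = 3 - \left(3 + 2 k\right) 2 k = 3 - 2 k \left(3 + 2 k\right)$)
$p{\left(8 \right)} + 67 \cdot 5 \left(A{\left(6 \right)} + 2\right) = \left(3 - 48 - 4 \cdot 8^{2}\right) + 67 \cdot 5 \left(6 + 2\right) = \left(3 - 48 - 256\right) + 67 \cdot 5 \cdot 8 = \left(3 - 48 - 256\right) + 67 \cdot 40 = -301 + 2680 = 2379$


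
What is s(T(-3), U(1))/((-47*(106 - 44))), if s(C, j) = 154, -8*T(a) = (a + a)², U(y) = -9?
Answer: -77/1457 ≈ -0.052848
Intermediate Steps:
T(a) = -a²/2 (T(a) = -(a + a)²/8 = -4*a²/8 = -a²/2)
s(T(-3), U(1))/((-47*(106 - 44))) = 154/((-47*(106 - 44))) = 154/((-47*62)) = 154/(-2914) = 154*(-1/2914) = -77/1457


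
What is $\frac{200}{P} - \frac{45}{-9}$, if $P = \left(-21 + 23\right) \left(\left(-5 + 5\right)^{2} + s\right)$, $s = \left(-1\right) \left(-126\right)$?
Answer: $\frac{365}{63} \approx 5.7936$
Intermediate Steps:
$s = 126$
$P = 252$ ($P = \left(-21 + 23\right) \left(\left(-5 + 5\right)^{2} + 126\right) = 2 \left(0^{2} + 126\right) = 2 \left(0 + 126\right) = 2 \cdot 126 = 252$)
$\frac{200}{P} - \frac{45}{-9} = \frac{200}{252} - \frac{45}{-9} = 200 \cdot \frac{1}{252} - -5 = \frac{50}{63} + 5 = \frac{365}{63}$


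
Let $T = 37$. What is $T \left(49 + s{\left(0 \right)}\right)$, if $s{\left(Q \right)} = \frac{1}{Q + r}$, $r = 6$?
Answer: $\frac{10915}{6} \approx 1819.2$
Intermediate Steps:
$s{\left(Q \right)} = \frac{1}{6 + Q}$ ($s{\left(Q \right)} = \frac{1}{Q + 6} = \frac{1}{6 + Q}$)
$T \left(49 + s{\left(0 \right)}\right) = 37 \left(49 + \frac{1}{6 + 0}\right) = 37 \left(49 + \frac{1}{6}\right) = 37 \cdot \frac{295}{6} = \frac{10915}{6}$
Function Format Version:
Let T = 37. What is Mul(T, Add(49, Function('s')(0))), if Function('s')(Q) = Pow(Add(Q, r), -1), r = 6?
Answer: Rational(10915, 6) ≈ 1819.2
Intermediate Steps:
Function('s')(Q) = Pow(Add(6, Q), -1) (Function('s')(Q) = Pow(Add(Q, 6), -1) = Pow(Add(6, Q), -1))
Mul(T, Add(49, Function('s')(0))) = Mul(37, Add(49, Pow(Add(6, 0), -1))) = Mul(37, Add(49, Pow(6, -1))) = Mul(37, Add(49, Rational(1, 6))) = Mul(37, Rational(295, 6)) = Rational(10915, 6)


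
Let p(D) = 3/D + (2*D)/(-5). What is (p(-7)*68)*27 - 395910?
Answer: -13704462/35 ≈ -3.9156e+5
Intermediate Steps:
p(D) = 3/D - 2*D/5 (p(D) = 3/D + (2*D)*(-⅕) = 3/D - 2*D/5)
(p(-7)*68)*27 - 395910 = ((3/(-7) - ⅖*(-7))*68)*27 - 395910 = ((3*(-⅐) + 14/5)*68)*27 - 395910 = ((-3/7 + 14/5)*68)*27 - 395910 = ((83/35)*68)*27 - 395910 = (5644/35)*27 - 395910 = 152388/35 - 395910 = -13704462/35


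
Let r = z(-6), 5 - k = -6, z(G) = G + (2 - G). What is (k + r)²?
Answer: 169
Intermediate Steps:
z(G) = 2
k = 11 (k = 5 - 1*(-6) = 5 + 6 = 11)
r = 2
(k + r)² = (11 + 2)² = 13² = 169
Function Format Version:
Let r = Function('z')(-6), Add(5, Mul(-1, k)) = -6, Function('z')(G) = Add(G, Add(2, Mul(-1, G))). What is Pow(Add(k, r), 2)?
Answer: 169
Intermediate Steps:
Function('z')(G) = 2
k = 11 (k = Add(5, Mul(-1, -6)) = Add(5, 6) = 11)
r = 2
Pow(Add(k, r), 2) = Pow(Add(11, 2), 2) = Pow(13, 2) = 169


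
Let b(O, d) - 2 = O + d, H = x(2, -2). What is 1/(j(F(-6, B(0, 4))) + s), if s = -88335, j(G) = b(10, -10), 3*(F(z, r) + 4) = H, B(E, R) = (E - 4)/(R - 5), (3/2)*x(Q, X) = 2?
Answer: -1/88333 ≈ -1.1321e-5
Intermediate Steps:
x(Q, X) = 4/3 (x(Q, X) = (2/3)*2 = 4/3)
H = 4/3 ≈ 1.3333
B(E, R) = (-4 + E)/(-5 + R)
F(z, r) = -32/9 (F(z, r) = -4 + (1/3)*(4/3) = -4 + 4/9 = -32/9)
b(O, d) = 2 + O + d (b(O, d) = 2 + (O + d) = 2 + O + d)
j(G) = 2 (j(G) = 2 + 10 - 10 = 2)
1/(j(F(-6, B(0, 4))) + s) = 1/(2 - 88335) = 1/(-88333) = -1/88333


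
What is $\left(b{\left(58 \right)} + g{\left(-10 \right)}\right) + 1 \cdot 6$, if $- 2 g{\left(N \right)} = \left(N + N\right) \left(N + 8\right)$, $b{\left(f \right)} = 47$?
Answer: $33$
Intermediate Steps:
$g{\left(N \right)} = - N \left(8 + N\right)$ ($g{\left(N \right)} = - \frac{\left(N + N\right) \left(N + 8\right)}{2} = - \frac{2 N \left(8 + N\right)}{2} = - N \left(8 + N\right)$)
$\left(b{\left(58 \right)} + g{\left(-10 \right)}\right) + 1 \cdot 6 = \left(47 - - 10 \left(8 - 10\right)\right) + 1 \cdot 6 = \left(47 - \left(-10\right) \left(-2\right)\right) + 6 = \left(47 - 20\right) + 6 = 27 + 6 = 33$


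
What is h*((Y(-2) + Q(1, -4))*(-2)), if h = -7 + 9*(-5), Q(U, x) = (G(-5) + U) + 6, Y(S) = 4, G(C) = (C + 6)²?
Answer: 1248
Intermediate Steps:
G(C) = (6 + C)²
Q(U, x) = 7 + U (Q(U, x) = ((6 - 5)² + U) + 6 = (1² + U) + 6 = (1 + U) + 6 = 7 + U)
h = -52 (h = -7 - 45 = -52)
h*((Y(-2) + Q(1, -4))*(-2)) = -52*(4 + (7 + 1))*(-2) = -52*(4 + 8)*(-2) = -624*(-2) = -52*(-24) = 1248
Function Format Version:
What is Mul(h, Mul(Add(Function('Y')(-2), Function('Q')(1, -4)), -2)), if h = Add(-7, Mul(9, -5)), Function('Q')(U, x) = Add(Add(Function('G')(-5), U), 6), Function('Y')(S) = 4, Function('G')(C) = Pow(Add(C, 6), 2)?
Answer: 1248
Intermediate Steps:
Function('G')(C) = Pow(Add(6, C), 2)
Function('Q')(U, x) = Add(7, U) (Function('Q')(U, x) = Add(Add(Pow(Add(6, -5), 2), U), 6) = Add(Add(Pow(1, 2), U), 6) = Add(Add(1, U), 6) = Add(7, U))
h = -52 (h = Add(-7, -45) = -52)
Mul(h, Mul(Add(Function('Y')(-2), Function('Q')(1, -4)), -2)) = Mul(-52, Mul(Add(4, Add(7, 1)), -2)) = Mul(-52, Mul(Add(4, 8), -2)) = Mul(-52, Mul(12, -2)) = Mul(-52, -24) = 1248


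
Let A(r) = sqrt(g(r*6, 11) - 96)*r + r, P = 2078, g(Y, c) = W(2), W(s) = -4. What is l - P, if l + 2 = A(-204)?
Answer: -2284 - 2040*I ≈ -2284.0 - 2040.0*I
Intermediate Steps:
g(Y, c) = -4
A(r) = r + 10*I*r (A(r) = sqrt(-4 - 96)*r + r = sqrt(-100)*r + r = (10*I)*r + r = 10*I*r + r = r + 10*I*r)
l = -206 - 2040*I (l = -2 - 204*(1 + 10*I) = -2 + (-204 - 2040*I) = -206 - 2040*I ≈ -206.0 - 2040.0*I)
l - P = (-206 - 2040*I) - 1*2078 = (-206 - 2040*I) - 2078 = -2284 - 2040*I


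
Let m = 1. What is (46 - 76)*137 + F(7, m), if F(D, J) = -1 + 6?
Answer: -4105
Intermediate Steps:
F(D, J) = 5
(46 - 76)*137 + F(7, m) = (46 - 76)*137 + 5 = -30*137 + 5 = -4110 + 5 = -4105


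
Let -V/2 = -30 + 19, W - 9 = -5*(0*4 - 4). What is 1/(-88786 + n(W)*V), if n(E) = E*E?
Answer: -1/70284 ≈ -1.4228e-5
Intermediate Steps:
W = 29 (W = 9 - 5*(0*4 - 4) = 9 - 5*(0 - 4) = 9 - 5*(-4) = 9 + 20 = 29)
V = 22 (V = -2*(-30 + 19) = -2*(-11) = 22)
n(E) = E²
1/(-88786 + n(W)*V) = 1/(-88786 + 29²*22) = 1/(-88786 + 841*22) = 1/(-88786 + 18502) = 1/(-70284) = -1/70284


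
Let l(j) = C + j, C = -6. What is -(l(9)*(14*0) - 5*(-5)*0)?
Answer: 0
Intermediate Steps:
l(j) = -6 + j
-(l(9)*(14*0) - 5*(-5)*0) = -((-6 + 9)*(14*0) - 5*(-5)*0) = -(3*0 + 25*0) = -(0 + 0) = -1*0 = 0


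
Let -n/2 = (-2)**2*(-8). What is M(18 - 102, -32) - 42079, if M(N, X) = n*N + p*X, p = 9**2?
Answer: -50047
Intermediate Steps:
n = 64 (n = -2*(-2)**2*(-8) = -8*(-8) = -2*(-32) = 64)
p = 81
M(N, X) = 64*N + 81*X
M(18 - 102, -32) - 42079 = (64*(18 - 102) + 81*(-32)) - 42079 = (64*(-84) - 2592) - 42079 = (-5376 - 2592) - 42079 = -7968 - 42079 = -50047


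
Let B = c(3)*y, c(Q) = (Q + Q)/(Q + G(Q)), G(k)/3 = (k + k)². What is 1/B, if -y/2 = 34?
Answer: -37/136 ≈ -0.27206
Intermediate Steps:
G(k) = 12*k² (G(k) = 3*(k + k)² = 3*(2*k)² = 3*(4*k²) = 12*k²)
y = -68 (y = -2*34 = -68)
c(Q) = 2*Q/(Q + 12*Q²) (c(Q) = (Q + Q)/(Q + 12*Q²) = (2*Q)/(Q + 12*Q²) = 2*Q/(Q + 12*Q²))
B = -136/37 (B = (2/(1 + 12*3))*(-68) = (2/(1 + 36))*(-68) = (2/37)*(-68) = -136/37 ≈ -3.6757)
1/B = 1/(-136/37) = -37/136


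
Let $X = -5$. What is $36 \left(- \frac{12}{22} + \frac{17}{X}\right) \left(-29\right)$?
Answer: $\frac{226548}{55} \approx 4119.1$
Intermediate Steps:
$36 \left(- \frac{12}{22} + \frac{17}{X}\right) \left(-29\right) = 36 \left(- \frac{12}{22} + \frac{17}{-5}\right) \left(-29\right) = 36 \left(\left(-12\right) \frac{1}{22} + 17 \left(- \frac{1}{5}\right)\right) \left(-29\right) = 36 \left(- \frac{6}{11} - \frac{17}{5}\right) \left(-29\right) = 36 \left(- \frac{217}{55}\right) \left(-29\right) = \left(- \frac{7812}{55}\right) \left(-29\right) = \frac{226548}{55}$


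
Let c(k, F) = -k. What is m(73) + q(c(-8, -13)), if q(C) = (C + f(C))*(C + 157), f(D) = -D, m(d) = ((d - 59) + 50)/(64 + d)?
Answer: 64/137 ≈ 0.46715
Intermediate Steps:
m(d) = (-9 + d)/(64 + d) (m(d) = ((-59 + d) + 50)/(64 + d) = (-9 + d)/(64 + d))
q(C) = 0 (q(C) = (C - C)*(C + 157) = 0*(157 + C) = 0)
m(73) + q(c(-8, -13)) = (-9 + 73)/(64 + 73) + 0 = 64/137 + 0 = 64/137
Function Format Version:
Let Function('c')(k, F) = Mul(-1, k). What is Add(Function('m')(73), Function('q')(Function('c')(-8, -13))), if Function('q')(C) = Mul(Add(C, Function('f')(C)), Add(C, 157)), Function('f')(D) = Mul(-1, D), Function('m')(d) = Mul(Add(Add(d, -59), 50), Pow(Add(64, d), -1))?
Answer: Rational(64, 137) ≈ 0.46715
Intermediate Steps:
Function('m')(d) = Mul(Pow(Add(64, d), -1), Add(-9, d)) (Function('m')(d) = Mul(Add(Add(-59, d), 50), Pow(Add(64, d), -1)) = Mul(Add(-9, d), Pow(Add(64, d), -1)) = Mul(Pow(Add(64, d), -1), Add(-9, d)))
Function('q')(C) = 0 (Function('q')(C) = Mul(Add(C, Mul(-1, C)), Add(C, 157)) = Mul(0, Add(157, C)) = 0)
Add(Function('m')(73), Function('q')(Function('c')(-8, -13))) = Add(Mul(Pow(Add(64, 73), -1), Add(-9, 73)), 0) = Add(Mul(Pow(137, -1), 64), 0) = Add(Mul(Rational(1, 137), 64), 0) = Add(Rational(64, 137), 0) = Rational(64, 137)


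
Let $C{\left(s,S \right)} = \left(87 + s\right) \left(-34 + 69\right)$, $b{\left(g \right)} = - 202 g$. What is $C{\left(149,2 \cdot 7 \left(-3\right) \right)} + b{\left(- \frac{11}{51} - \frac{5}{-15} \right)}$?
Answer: $\frac{140016}{17} \approx 8236.2$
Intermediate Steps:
$C{\left(s,S \right)} = 3045 + 35 s$ ($C{\left(s,S \right)} = \left(87 + s\right) 35 = 3045 + 35 s$)
$C{\left(149,2 \cdot 7 \left(-3\right) \right)} + b{\left(- \frac{11}{51} - \frac{5}{-15} \right)} = \left(3045 + 35 \cdot 149\right) - 202 \left(- \frac{11}{51} - \frac{5}{-15}\right) = \left(3045 + 5215\right) - 202 \left(\left(-11\right) \frac{1}{51} - - \frac{1}{3}\right) = 8260 - 202 \left(- \frac{11}{51} + \frac{1}{3}\right) = 8260 - \frac{404}{17} = \frac{140016}{17}$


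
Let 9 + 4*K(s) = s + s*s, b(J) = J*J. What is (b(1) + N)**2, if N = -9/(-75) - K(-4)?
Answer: 1369/10000 ≈ 0.13690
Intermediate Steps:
b(J) = J**2
K(s) = -9/4 + s/4 + s**2/4 (K(s) = -9/4 + (s + s*s)/4 = -9/4 + (s + s**2)/4 = -9/4 + (s/4 + s**2/4) = -9/4 + s/4 + s**2/4)
N = -63/100 (N = -9/(-75) - (-9/4 + (1/4)*(-4) + (1/4)*(-4)**2) = -9*(-1/75) - (-9/4 - 1 + (1/4)*16) = 3/25 - (-9/4 - 1 + 4) = 3/25 - 1*3/4 = 3/25 - 3/4 = -63/100 ≈ -0.63000)
(b(1) + N)**2 = (1**2 - 63/100)**2 = (1 - 63/100)**2 = (37/100)**2 = 1369/10000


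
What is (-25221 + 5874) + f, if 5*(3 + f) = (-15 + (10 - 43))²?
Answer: -94446/5 ≈ -18889.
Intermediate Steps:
f = 2289/5 (f = -3 + (-15 + (10 - 43))²/5 = -3 + (-15 - 33)²/5 = -3 + (⅕)*(-48)² = -3 + (⅕)*2304 = -3 + 2304/5 = 2289/5 ≈ 457.80)
(-25221 + 5874) + f = (-25221 + 5874) + 2289/5 = -19347 + 2289/5 = -94446/5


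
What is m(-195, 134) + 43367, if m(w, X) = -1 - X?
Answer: 43232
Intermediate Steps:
m(-195, 134) + 43367 = (-1 - 1*134) + 43367 = (-1 - 134) + 43367 = -135 + 43367 = 43232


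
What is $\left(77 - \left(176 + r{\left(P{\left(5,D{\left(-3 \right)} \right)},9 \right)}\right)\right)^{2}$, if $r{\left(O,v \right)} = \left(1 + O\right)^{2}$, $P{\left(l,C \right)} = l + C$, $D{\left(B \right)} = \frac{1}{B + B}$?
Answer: $\frac{22934521}{1296} \approx 17696.0$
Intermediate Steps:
$D{\left(B \right)} = \frac{1}{2 B}$
$P{\left(l,C \right)} = C + l$
$\left(77 - \left(176 + r{\left(P{\left(5,D{\left(-3 \right)} \right)},9 \right)}\right)\right)^{2} = \left(77 - \left(176 + \left(1 + \left(\frac{1}{2 \left(-3\right)} + 5\right)\right)^{2}\right)\right)^{2} = \left(77 - \left(176 + \left(1 + \left(\frac{1}{2} \left(- \frac{1}{3}\right) + 5\right)\right)^{2}\right)\right)^{2} = \left(77 - \left(176 + \left(1 + \left(- \frac{1}{6} + 5\right)\right)^{2}\right)\right)^{2} = \left(77 - \left(176 + \left(1 + \frac{29}{6}\right)^{2}\right)\right)^{2} = \left(77 - \frac{7561}{36}\right)^{2} = \left(- \frac{4789}{36}\right)^{2} = \frac{22934521}{1296}$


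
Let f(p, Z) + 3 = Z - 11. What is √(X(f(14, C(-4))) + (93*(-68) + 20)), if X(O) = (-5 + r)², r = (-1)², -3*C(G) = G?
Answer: 4*I*√393 ≈ 79.297*I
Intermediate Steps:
C(G) = -G/3
r = 1
f(p, Z) = -14 + Z (f(p, Z) = -3 + (Z - 11) = -3 + (-11 + Z) = -14 + Z)
X(O) = 16 (X(O) = (-5 + 1)² = (-4)² = 16)
√(X(f(14, C(-4))) + (93*(-68) + 20)) = √(16 + (93*(-68) + 20)) = √(16 + (-6324 + 20)) = √(16 - 6304) = √(-6288) = 4*I*√393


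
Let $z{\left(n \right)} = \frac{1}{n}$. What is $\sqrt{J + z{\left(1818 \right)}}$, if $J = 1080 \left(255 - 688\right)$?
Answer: $\frac{i \sqrt{171734242838}}{606} \approx 683.84 i$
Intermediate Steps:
$J = -467640$ ($J = 1080 \left(-433\right) = -467640$)
$\sqrt{J + z{\left(1818 \right)}} = \sqrt{-467640 + \frac{1}{1818}} = \sqrt{- \frac{850169519}{1818}} = \frac{i \sqrt{171734242838}}{606}$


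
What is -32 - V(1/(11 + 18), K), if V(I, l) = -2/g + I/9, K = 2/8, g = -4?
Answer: -16967/522 ≈ -32.504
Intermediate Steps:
K = 1/4 (K = 2*(1/8) = 1/4 ≈ 0.25000)
V(I, l) = 1/2 + I/9 (V(I, l) = -2/(-4) + I/9 = -2*(-1/4) + I*(1/9) = 1/2 + I/9)
-32 - V(1/(11 + 18), K) = -32 - (1/2 + 1/(9*(11 + 18))) = -32 - (1/2 + (1/9)/29) = -32 - (1/2 + (1/9)*(1/29)) = -32 - (1/2 + 1/261) = -32 - 1*263/522 = -32 - 263/522 = -16967/522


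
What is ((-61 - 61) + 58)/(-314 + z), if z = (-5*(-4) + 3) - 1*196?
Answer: 64/487 ≈ 0.13142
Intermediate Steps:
z = -173 (z = (20 + 3) - 196 = 23 - 196 = -173)
((-61 - 61) + 58)/(-314 + z) = ((-61 - 61) + 58)/(-314 - 173) = (-122 + 58)/(-487) = -64*(-1/487) = 64/487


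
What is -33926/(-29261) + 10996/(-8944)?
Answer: -4579953/65427596 ≈ -0.070000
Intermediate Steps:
-33926/(-29261) + 10996/(-8944) = -33926*(-1/29261) + 10996*(-1/8944) = 33926/29261 - 2749/2236 = -4579953/65427596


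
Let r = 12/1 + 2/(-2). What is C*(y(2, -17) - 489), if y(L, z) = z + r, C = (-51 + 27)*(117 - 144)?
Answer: -320760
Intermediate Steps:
r = 11 (r = 12*1 + 2*(-1/2) = 12 - 1 = 11)
C = 648 (C = -24*(-27) = 648)
y(L, z) = 11 + z (y(L, z) = z + 11 = 11 + z)
C*(y(2, -17) - 489) = 648*((11 - 17) - 489) = 648*(-6 - 489) = 648*(-495) = -320760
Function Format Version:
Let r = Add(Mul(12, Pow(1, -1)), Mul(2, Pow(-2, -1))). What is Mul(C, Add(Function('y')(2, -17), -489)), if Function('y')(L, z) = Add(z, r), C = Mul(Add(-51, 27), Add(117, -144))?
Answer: -320760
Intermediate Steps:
r = 11 (r = Add(Mul(12, 1), Mul(2, Rational(-1, 2))) = Add(12, -1) = 11)
C = 648 (C = Mul(-24, -27) = 648)
Function('y')(L, z) = Add(11, z) (Function('y')(L, z) = Add(z, 11) = Add(11, z))
Mul(C, Add(Function('y')(2, -17), -489)) = Mul(648, Add(Add(11, -17), -489)) = Mul(648, Add(-6, -489)) = Mul(648, -495) = -320760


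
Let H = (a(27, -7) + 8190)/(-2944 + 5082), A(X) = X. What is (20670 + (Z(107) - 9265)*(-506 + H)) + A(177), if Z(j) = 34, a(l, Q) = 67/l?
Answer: 89597703217/19242 ≈ 4.6564e+6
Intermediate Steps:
H = 221197/57726 (H = (67/27 + 8190)/(-2944 + 5082) = (67*(1/27) + 8190)/2138 = (67/27 + 8190)*(1/2138) = (221197/27)*(1/2138) = 221197/57726 ≈ 3.8318)
(20670 + (Z(107) - 9265)*(-506 + H)) + A(177) = (20670 + (34 - 9265)*(-506 + 221197/57726)) + 177 = (20670 - 9231*(-28988159/57726)) + 177 = (20670 + 89196565243/19242) + 177 = 89594297383/19242 + 177 = 89597703217/19242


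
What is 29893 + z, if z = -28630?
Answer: 1263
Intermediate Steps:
29893 + z = 29893 - 28630 = 1263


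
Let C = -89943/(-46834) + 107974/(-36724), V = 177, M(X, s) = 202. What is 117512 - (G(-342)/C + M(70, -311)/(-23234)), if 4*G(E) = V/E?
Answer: 136466991444389607209/1161303770709696 ≈ 1.1751e+5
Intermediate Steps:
G(E) = 177/(4*E) (G(E) = (177/E)/4 = 177/(4*E))
C = -219223448/214991477 (C = -89943*(-1/46834) + 107974*(-1/36724) = 89943/46834 - 53987/18362 = -219223448/214991477 ≈ -1.0197)
117512 - (G(-342)/C + M(70, -311)/(-23234)) = 117512 - (((177/4)/(-342))/(-219223448/214991477) + 202/(-23234)) = 117512 - (((177/4)*(-1/342))*(-214991477/219223448) + 202*(-1/23234)) = 117512 - (-59/456*(-214991477/219223448) - 101/11617) = 117512 - (12684497143/99965892288 - 101/11617) = 117512 - 1*137259248189143/1161303770709696 = 117512 - 137259248189143/1161303770709696 = 136466991444389607209/1161303770709696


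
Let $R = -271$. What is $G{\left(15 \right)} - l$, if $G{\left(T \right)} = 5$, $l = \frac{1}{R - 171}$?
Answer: $\frac{2211}{442} \approx 5.0023$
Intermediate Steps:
$l = - \frac{1}{442}$ ($l = \frac{1}{-271 - 171} = \frac{1}{-442} = - \frac{1}{442} \approx -0.0022624$)
$G{\left(15 \right)} - l = 5 - - \frac{1}{442} = 5 + \frac{1}{442} = \frac{2211}{442}$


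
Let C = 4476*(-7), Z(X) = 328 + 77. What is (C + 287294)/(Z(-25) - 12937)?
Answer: -127981/6266 ≈ -20.425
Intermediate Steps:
Z(X) = 405
C = -31332
(C + 287294)/(Z(-25) - 12937) = (-31332 + 287294)/(405 - 12937) = 255962/(-12532) = 255962*(-1/12532) = -127981/6266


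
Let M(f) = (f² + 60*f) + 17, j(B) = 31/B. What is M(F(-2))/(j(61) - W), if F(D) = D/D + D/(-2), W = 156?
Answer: -8601/9485 ≈ -0.90680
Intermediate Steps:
F(D) = 1 - D/2 (F(D) = 1 + D*(-½) = 1 - D/2)
M(f) = 17 + f² + 60*f
M(F(-2))/(j(61) - W) = (17 + (1 - ½*(-2))² + 60*(1 - ½*(-2)))/(31/61 - 1*156) = (17 + (1 + 1)² + 60*(1 + 1))/(31*(1/61) - 156) = (17 + 2² + 60*2)/(31/61 - 156) = (17 + 4 + 120)/(-9485/61) = 141*(-61/9485) = -8601/9485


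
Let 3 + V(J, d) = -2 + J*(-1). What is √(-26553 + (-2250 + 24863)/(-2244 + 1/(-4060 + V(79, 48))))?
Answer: I*√2297014172389812521/9299137 ≈ 162.98*I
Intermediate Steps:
V(J, d) = -5 - J (V(J, d) = -3 + (-2 + J*(-1)) = -3 + (-2 - J) = -5 - J)
√(-26553 + (-2250 + 24863)/(-2244 + 1/(-4060 + V(79, 48)))) = √(-26553 + (-2250 + 24863)/(-2244 + 1/(-4060 + (-5 - 1*79)))) = √(-26553 + 22613/(-2244 + 1/(-4060 + (-5 - 79)))) = √(-26553 + 22613/(-2244 + 1/(-4060 - 84))) = √(-26553 + 22613/(-2244 + 1/(-4144))) = √(-26553 + 22613/(-2244 - 1/4144)) = √(-26553 + 22613/(-9299137/4144)) = √(-26553 + 22613*(-4144/9299137)) = √(-26553 - 93708272/9299137) = √(-247013693033/9299137) = I*√2297014172389812521/9299137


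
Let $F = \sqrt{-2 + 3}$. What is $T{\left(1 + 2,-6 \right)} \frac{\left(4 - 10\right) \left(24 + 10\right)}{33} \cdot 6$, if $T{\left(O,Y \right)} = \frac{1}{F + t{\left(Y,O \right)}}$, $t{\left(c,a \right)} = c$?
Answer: $\frac{408}{55} \approx 7.4182$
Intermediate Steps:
$F = 1$ ($F = \sqrt{1} = 1$)
$T{\left(O,Y \right)} = \frac{1}{1 + Y}$
$T{\left(1 + 2,-6 \right)} \frac{\left(4 - 10\right) \left(24 + 10\right)}{33} \cdot 6 = \frac{\left(4 - 10\right) \left(24 + 10\right) \frac{1}{33}}{1 - 6} \cdot 6 = \frac{\left(-6\right) 34 \cdot \frac{1}{33}}{-5} \cdot 6 = - \frac{\left(-204\right) \frac{1}{33}}{5} \cdot 6 = \left(- \frac{1}{5}\right) \left(- \frac{68}{11}\right) 6 = \frac{68}{55} \cdot 6 = \frac{408}{55}$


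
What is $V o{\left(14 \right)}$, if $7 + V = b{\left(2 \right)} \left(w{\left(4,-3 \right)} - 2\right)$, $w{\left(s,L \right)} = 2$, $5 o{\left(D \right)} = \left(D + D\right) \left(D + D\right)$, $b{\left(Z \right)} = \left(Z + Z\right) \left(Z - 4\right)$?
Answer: $- \frac{5488}{5} \approx -1097.6$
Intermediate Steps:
$b{\left(Z \right)} = 2 Z \left(-4 + Z\right)$
$o{\left(D \right)} = \frac{4 D^{2}}{5}$ ($o{\left(D \right)} = \frac{\left(D + D\right) \left(D + D\right)}{5} = \frac{2 D 2 D}{5} = \frac{4 D^{2}}{5}$)
$V = -7$ ($V = -7 + 2 \cdot 2 \left(-4 + 2\right) \left(2 - 2\right) = -7 + 2 \cdot 2 \left(-2\right) 0 = -7 - 0 = -7 + 0 = -7$)
$V o{\left(14 \right)} = - 7 \frac{4 \cdot 14^{2}}{5} = - 7 \cdot \frac{4}{5} \cdot 196 = \left(-7\right) \frac{784}{5} = - \frac{5488}{5}$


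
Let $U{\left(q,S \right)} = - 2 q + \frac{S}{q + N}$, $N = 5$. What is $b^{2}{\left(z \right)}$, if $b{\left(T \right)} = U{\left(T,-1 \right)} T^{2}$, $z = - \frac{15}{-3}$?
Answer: $\frac{255025}{4} \approx 63756.0$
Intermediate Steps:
$U{\left(q,S \right)} = - 2 q + \frac{S}{5 + q}$ ($U{\left(q,S \right)} = - 2 q + \frac{S}{q + 5} = - 2 q + \frac{S}{5 + q}$)
$z = 5$ ($z = \left(-15\right) \left(- \frac{1}{3}\right) = 5$)
$b{\left(T \right)} = \frac{T^{2} \left(-1 - 10 T - 2 T^{2}\right)}{5 + T}$ ($b{\left(T \right)} = \frac{-1 - 10 T - 2 T^{2}}{5 + T} T^{2} = \frac{T^{2} \left(-1 - 10 T - 2 T^{2}\right)}{5 + T}$)
$b^{2}{\left(z \right)} = \left(\frac{5^{2} \left(-1 - 50 - 2 \cdot 5^{2}\right)}{5 + 5}\right)^{2} = \left(\frac{25 \left(-1 - 50 - 50\right)}{10}\right)^{2} = \left(25 \cdot \frac{1}{10} \left(-1 - 50 - 50\right)\right)^{2} = \left(25 \cdot \frac{1}{10} \left(-101\right)\right)^{2} = \left(- \frac{505}{2}\right)^{2} = \frac{255025}{4}$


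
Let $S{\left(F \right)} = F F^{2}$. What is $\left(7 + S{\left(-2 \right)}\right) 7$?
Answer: $-7$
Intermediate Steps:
$S{\left(F \right)} = F^{3}$
$\left(7 + S{\left(-2 \right)}\right) 7 = \left(7 + \left(-2\right)^{3}\right) 7 = \left(7 - 8\right) 7 = \left(-1\right) 7 = -7$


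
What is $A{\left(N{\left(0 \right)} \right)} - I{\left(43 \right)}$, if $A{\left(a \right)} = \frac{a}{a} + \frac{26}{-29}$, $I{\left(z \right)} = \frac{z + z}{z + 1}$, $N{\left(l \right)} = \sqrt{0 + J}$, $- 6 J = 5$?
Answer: $- \frac{1181}{638} \approx -1.8511$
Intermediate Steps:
$J = - \frac{5}{6}$ ($J = \left(- \frac{1}{6}\right) 5 = - \frac{5}{6} \approx -0.83333$)
$N{\left(l \right)} = \frac{i \sqrt{30}}{6}$ ($N{\left(l \right)} = \sqrt{0 - \frac{5}{6}} = \sqrt{- \frac{5}{6}} = \frac{i \sqrt{30}}{6}$)
$I{\left(z \right)} = \frac{2 z}{1 + z}$
$A{\left(a \right)} = \frac{3}{29}$ ($A{\left(a \right)} = 1 + 26 \left(- \frac{1}{29}\right) = 1 - \frac{26}{29} = \frac{3}{29}$)
$A{\left(N{\left(0 \right)} \right)} - I{\left(43 \right)} = \frac{3}{29} - 2 \cdot 43 \frac{1}{1 + 43} = \frac{3}{29} - 2 \cdot 43 \cdot \frac{1}{44} = \frac{3}{29} - \frac{43}{22} = - \frac{1181}{638}$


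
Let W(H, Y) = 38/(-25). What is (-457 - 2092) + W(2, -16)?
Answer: -63763/25 ≈ -2550.5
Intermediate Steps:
W(H, Y) = -38/25 (W(H, Y) = 38*(-1/25) = -38/25)
(-457 - 2092) + W(2, -16) = (-457 - 2092) - 38/25 = -2549 - 38/25 = -63763/25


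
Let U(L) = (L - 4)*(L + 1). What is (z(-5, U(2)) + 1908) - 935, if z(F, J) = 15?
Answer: 988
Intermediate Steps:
U(L) = (1 + L)*(-4 + L) (U(L) = (-4 + L)*(1 + L) = (1 + L)*(-4 + L))
(z(-5, U(2)) + 1908) - 935 = (15 + 1908) - 935 = 1923 - 935 = 988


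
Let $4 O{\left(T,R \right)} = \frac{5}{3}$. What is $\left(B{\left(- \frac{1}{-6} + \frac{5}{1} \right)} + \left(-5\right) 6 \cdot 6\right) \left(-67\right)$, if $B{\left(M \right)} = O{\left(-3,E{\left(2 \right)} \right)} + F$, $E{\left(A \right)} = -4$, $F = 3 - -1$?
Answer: $\frac{141169}{12} \approx 11764.0$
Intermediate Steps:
$F = 4$ ($F = 3 + 1 = 4$)
$O{\left(T,R \right)} = \frac{5}{12}$ ($O{\left(T,R \right)} = \frac{5 \cdot \frac{1}{3}}{4} = \frac{1}{4} \cdot \frac{5}{3} = \frac{5}{12}$)
$B{\left(M \right)} = \frac{53}{12}$ ($B{\left(M \right)} = \frac{5}{12} + 4 = \frac{53}{12}$)
$\left(B{\left(- \frac{1}{-6} + \frac{5}{1} \right)} + \left(-5\right) 6 \cdot 6\right) \left(-67\right) = \left(\frac{53}{12} + \left(-5\right) 6 \cdot 6\right) \left(-67\right) = \left(\frac{53}{12} - 180\right) \left(-67\right) = \left(- \frac{2107}{12}\right) \left(-67\right) = \frac{141169}{12}$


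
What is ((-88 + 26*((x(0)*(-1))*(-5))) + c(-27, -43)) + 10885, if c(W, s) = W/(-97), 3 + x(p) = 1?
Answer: 1022116/97 ≈ 10537.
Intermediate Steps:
x(p) = -2 (x(p) = -3 + 1 = -2)
c(W, s) = -W/97 (c(W, s) = W*(-1/97) = -W/97)
((-88 + 26*((x(0)*(-1))*(-5))) + c(-27, -43)) + 10885 = ((-88 + 26*(-2*(-1)*(-5))) - 1/97*(-27)) + 10885 = ((-88 + 26*(2*(-5))) + 27/97) + 10885 = ((-88 + 26*(-10)) + 27/97) + 10885 = ((-88 - 260) + 27/97) + 10885 = (-348 + 27/97) + 10885 = -33729/97 + 10885 = 1022116/97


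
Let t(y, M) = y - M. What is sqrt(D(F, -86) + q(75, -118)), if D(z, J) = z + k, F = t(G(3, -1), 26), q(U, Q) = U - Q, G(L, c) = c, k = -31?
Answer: 3*sqrt(15) ≈ 11.619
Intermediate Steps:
F = -27 (F = -1 - 1*26 = -1 - 26 = -27)
D(z, J) = -31 + z (D(z, J) = z - 31 = -31 + z)
sqrt(D(F, -86) + q(75, -118)) = sqrt((-31 - 27) + (75 - 1*(-118))) = sqrt(-58 + (75 + 118)) = sqrt(-58 + 193) = sqrt(135) = 3*sqrt(15)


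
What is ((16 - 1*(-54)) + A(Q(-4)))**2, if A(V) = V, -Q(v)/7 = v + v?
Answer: 15876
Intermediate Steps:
Q(v) = -14*v (Q(v) = -7*(v + v) = -14*v)
((16 - 1*(-54)) + A(Q(-4)))**2 = ((16 - 1*(-54)) - 14*(-4))**2 = ((16 + 54) + 56)**2 = (70 + 56)**2 = 126**2 = 15876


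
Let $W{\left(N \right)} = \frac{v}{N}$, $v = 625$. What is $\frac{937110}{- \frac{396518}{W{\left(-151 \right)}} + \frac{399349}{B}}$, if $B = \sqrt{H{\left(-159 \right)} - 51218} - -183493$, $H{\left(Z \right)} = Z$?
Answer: $\frac{1180755494574003342859518750}{120708848244085024015375349} + \frac{146185133355468750 i \sqrt{51377}}{120708848244085024015375349} \approx 9.7818 + 2.745 \cdot 10^{-7} i$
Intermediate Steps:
$W{\left(N \right)} = \frac{625}{N}$
$B = 183493 + i \sqrt{51377}$ ($B = \sqrt{-159 - 51218} - -183493 = \sqrt{-51377} + 183493 = i \sqrt{51377} + 183493 = 183493 + i \sqrt{51377} \approx 1.8349 \cdot 10^{5} + 226.67 i$)
$\frac{937110}{- \frac{396518}{W{\left(-151 \right)}} + \frac{399349}{B}} = \frac{937110}{- \frac{396518}{625 \frac{1}{-151}} + \frac{399349}{183493 + i \sqrt{51377}}} = \frac{937110}{- \frac{396518}{625 \left(- \frac{1}{151}\right)} + \frac{399349}{183493 + i \sqrt{51377}}} = \frac{937110}{- \frac{396518}{- \frac{625}{151}} + \frac{399349}{183493 + i \sqrt{51377}}} = \frac{937110}{\left(-396518\right) \left(- \frac{151}{625}\right) + \frac{399349}{183493 + i \sqrt{51377}}} = \frac{937110}{\frac{59874218}{625} + \frac{399349}{183493 + i \sqrt{51377}}}$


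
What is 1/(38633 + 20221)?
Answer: 1/58854 ≈ 1.6991e-5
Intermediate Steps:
1/(38633 + 20221) = 1/58854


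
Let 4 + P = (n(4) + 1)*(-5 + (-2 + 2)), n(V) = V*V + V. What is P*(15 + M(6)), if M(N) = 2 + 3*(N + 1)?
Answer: -4142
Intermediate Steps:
n(V) = V + V² (n(V) = V² + V = V + V²)
M(N) = 5 + 3*N (M(N) = 2 + 3*(1 + N) = 2 + (3 + 3*N) = 5 + 3*N)
P = -109 (P = -4 + (4*(1 + 4) + 1)*(-5 + (-2 + 2)) = -4 + (4*5 + 1)*(-5 + 0) = -4 + (20 + 1)*(-5) = -4 + 21*(-5) = -4 - 105 = -109)
P*(15 + M(6)) = -109*(15 + (5 + 3*6)) = -109*(15 + (5 + 18)) = -109*(15 + 23) = -109*38 = -4142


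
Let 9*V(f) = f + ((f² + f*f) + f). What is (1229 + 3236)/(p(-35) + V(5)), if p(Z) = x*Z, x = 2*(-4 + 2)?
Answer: 2679/88 ≈ 30.443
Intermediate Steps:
x = -4 (x = 2*(-2) = -4)
p(Z) = -4*Z
V(f) = 2*f/9 + 2*f²/9 (V(f) = (f + ((f² + f*f) + f))/9 = (f + ((f² + f²) + f))/9 = (f + (2*f² + f))/9 = (f + (f + 2*f²))/9 = (2*f + 2*f²)/9 = 2*f/9 + 2*f²/9)
(1229 + 3236)/(p(-35) + V(5)) = (1229 + 3236)/(-4*(-35) + (2/9)*5*(1 + 5)) = 4465/(140 + (2/9)*5*6) = 4465/(140 + 20/3) = 4465/(440/3) = 4465*(3/440) = 2679/88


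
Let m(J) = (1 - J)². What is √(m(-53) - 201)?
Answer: √2715 ≈ 52.106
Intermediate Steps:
√(m(-53) - 201) = √((-1 - 53)² - 201) = √((-54)² - 201) = √(2916 - 201) = √2715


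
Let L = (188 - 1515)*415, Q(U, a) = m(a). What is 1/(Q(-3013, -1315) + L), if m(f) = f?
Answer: -1/552020 ≈ -1.8115e-6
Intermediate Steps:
Q(U, a) = a
L = -550705 (L = -1327*415 = -550705)
1/(Q(-3013, -1315) + L) = 1/(-1315 - 550705) = 1/(-552020) = -1/552020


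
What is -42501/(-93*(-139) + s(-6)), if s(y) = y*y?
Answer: -14167/4321 ≈ -3.2786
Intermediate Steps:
s(y) = y²
-42501/(-93*(-139) + s(-6)) = -42501/(-93*(-139) + (-6)²) = -42501/(12927 + 36) = -42501/12963 = -42501*1/12963 = -14167/4321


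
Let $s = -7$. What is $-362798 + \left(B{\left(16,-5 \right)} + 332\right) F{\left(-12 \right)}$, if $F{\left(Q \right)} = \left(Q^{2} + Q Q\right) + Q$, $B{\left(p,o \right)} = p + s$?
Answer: $-268682$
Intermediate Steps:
$B{\left(p,o \right)} = -7 + p$ ($B{\left(p,o \right)} = p - 7 = -7 + p$)
$F{\left(Q \right)} = Q + 2 Q^{2}$ ($F{\left(Q \right)} = \left(Q^{2} + Q^{2}\right) + Q = 2 Q^{2} + Q = Q + 2 Q^{2}$)
$-362798 + \left(B{\left(16,-5 \right)} + 332\right) F{\left(-12 \right)} = -362798 + \left(\left(-7 + 16\right) + 332\right) \left(- 12 \left(1 + 2 \left(-12\right)\right)\right) = -362798 + \left(9 + 332\right) \left(- 12 \left(1 - 24\right)\right) = -362798 + 341 \left(\left(-12\right) \left(-23\right)\right) = -362798 + 341 \cdot 276 = -362798 + 94116 = -268682$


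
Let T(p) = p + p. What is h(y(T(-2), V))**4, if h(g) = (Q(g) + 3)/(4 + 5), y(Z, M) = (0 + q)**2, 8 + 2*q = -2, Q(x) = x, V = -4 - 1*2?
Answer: 614656/6561 ≈ 93.683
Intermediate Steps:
V = -6 (V = -4 - 2 = -6)
q = -5 (q = -4 + (1/2)*(-2) = -4 - 1 = -5)
T(p) = 2*p
y(Z, M) = 25 (y(Z, M) = (0 - 5)**2 = (-5)**2 = 25)
h(g) = 1/3 + g/9 (h(g) = (g + 3)/(4 + 5) = (3 + g)/9 = (3 + g)*(1/9) = 1/3 + g/9)
h(y(T(-2), V))**4 = (1/3 + (1/9)*25)**4 = (1/3 + 25/9)**4 = (28/9)**4 = 614656/6561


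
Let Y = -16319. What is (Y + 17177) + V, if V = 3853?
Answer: 4711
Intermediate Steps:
(Y + 17177) + V = (-16319 + 17177) + 3853 = 858 + 3853 = 4711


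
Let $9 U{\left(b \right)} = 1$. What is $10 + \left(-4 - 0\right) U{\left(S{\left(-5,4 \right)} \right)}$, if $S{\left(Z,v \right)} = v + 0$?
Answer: $\frac{86}{9} \approx 9.5556$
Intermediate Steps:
$S{\left(Z,v \right)} = v$
$U{\left(b \right)} = \frac{1}{9}$ ($U{\left(b \right)} = \frac{1}{9} \cdot 1 = \frac{1}{9}$)
$10 + \left(-4 - 0\right) U{\left(S{\left(-5,4 \right)} \right)} = 10 + \left(-4 - 0\right) \frac{1}{9} = 10 + \left(-4 + 0\right) \frac{1}{9} = 10 - \frac{4}{9} = \frac{86}{9}$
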